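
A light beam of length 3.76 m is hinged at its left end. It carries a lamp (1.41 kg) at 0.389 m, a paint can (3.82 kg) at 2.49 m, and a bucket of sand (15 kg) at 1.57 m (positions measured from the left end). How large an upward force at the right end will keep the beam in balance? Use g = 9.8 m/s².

About the left end:
Lamp: 1.41 × 9.8 = 13.82 N down at 0.389 m → arm 0.389 m, τ = 13.82 × 0.389 = 5.376 N·m clockwise.
Paint can: 3.82 × 9.8 = 37.44 N down at 2.49 m → arm 2.49 m, τ = 37.44 × 2.49 = 93.23 N·m clockwise.
Bucket of sand: 15 × 9.8 = 147 N down at 1.57 m → arm 1.57 m, τ = 147 × 1.57 = 230.8 N·m clockwise.
Net moment of the loads = 329.4 N·m clockwise.
The upward force F acts at the right end, arm 3.76 m, giving F × 3.76 counterclockwise.
Setting net torque to zero: F × 3.76 = 329.4 → F = 329.4 / 3.76 = 87.6 N.

F ≈ 87.6 N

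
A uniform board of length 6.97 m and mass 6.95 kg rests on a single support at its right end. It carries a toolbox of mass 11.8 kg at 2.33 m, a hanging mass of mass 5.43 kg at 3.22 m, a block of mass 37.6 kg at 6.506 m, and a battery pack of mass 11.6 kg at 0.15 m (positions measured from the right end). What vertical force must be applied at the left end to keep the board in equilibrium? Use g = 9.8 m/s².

F ≈ 444 N

Sum moments about the right end (the unknown pivot reaction has zero arm there).
Beam weight: 6.95 × 9.8 = 68.11 N down at 3.485 m → arm 3.485 m, τ = 68.11 × 3.485 = 237.4 N·m counterclockwise.
Toolbox: 11.8 × 9.8 = 115.6 N down at 2.33 m → arm 2.33 m, τ = 115.6 × 2.33 = 269.3 N·m counterclockwise.
Hanging mass: 5.43 × 9.8 = 53.21 N down at 3.22 m → arm 3.22 m, τ = 53.21 × 3.22 = 171.3 N·m counterclockwise.
Block: 37.6 × 9.8 = 368.5 N down at 6.506 m → arm 6.506 m, τ = 368.5 × 6.506 = 2397 N·m counterclockwise.
Battery pack: 11.6 × 9.8 = 113.7 N down at 0.15 m → arm 0.15 m, τ = 113.7 × 0.15 = 17.05 N·m counterclockwise.
Net moment of the loads = 3092 N·m counterclockwise.
The upward force F acts at the left end, arm 6.97 m, giving F × 6.97 clockwise.
Στ = 0 ⇒ F × 6.97 = 3092 ⇒ F = 3092 / 6.97 = 444 N.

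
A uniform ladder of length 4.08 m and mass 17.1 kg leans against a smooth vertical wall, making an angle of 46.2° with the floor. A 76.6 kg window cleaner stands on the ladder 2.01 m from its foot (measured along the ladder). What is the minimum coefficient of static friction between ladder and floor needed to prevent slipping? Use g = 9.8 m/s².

μ_min ≈ 0.474

Take moments about the foot of the ladder.
Ladder weight 17.1×9.8 = 167.6 N acts at 2.04 m along the ladder; its horizontal arm is 2.04·cos46.2° = 1.412 m → τ = 236.7 N·m clockwise.
Window cleaner: 76.6×9.8 = 750.7 N at 2.01 m → arm 1.391 m → τ = 1044 N·m clockwise.
Wall normal N acts horizontally at the top; its moment arm is the height L sinθ = 4.08·sin46.2° = 2.945 m, counterclockwise.
Setting net torque to zero: N × 2.945 = 1281 → N = 435 N.
ΣFx = 0 ⇒ f = N_wall = 435 N. ΣFy = 0 ⇒ N_floor = 918.3 N.
μ_min = f / N_floor = 435 / 918.3 = 0.474.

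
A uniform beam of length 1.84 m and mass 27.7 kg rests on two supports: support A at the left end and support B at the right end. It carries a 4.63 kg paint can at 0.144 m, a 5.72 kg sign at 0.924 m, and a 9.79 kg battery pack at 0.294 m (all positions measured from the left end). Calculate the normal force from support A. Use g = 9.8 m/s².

R_A ≈ 286 N

Choose support B as the axis so its reaction then has zero moment arm.
Beam weight: 27.7 × 9.8 = 271.5 N down at 0.92 m → arm 0.92 m, τ = 271.5 × 0.92 = 249.8 N·m counterclockwise.
Paint can: 4.63 × 9.8 = 45.37 N down at 0.144 m → arm 1.696 m, τ = 45.37 × 1.696 = 76.95 N·m counterclockwise.
Sign: 5.72 × 9.8 = 56.06 N down at 0.924 m → arm 0.916 m, τ = 56.06 × 0.916 = 51.35 N·m counterclockwise.
Battery pack: 9.79 × 9.8 = 95.94 N down at 0.294 m → arm 1.546 m, τ = 95.94 × 1.546 = 148.3 N·m counterclockwise.
Net load moment about support B = 526.4 N·m counterclockwise.
Reaction R at support A is upward at 0 m, arm 1.84 m → moment R × 1.84 clockwise.
Balancing moments: R × 1.84 = 526.4, giving R = 286 N.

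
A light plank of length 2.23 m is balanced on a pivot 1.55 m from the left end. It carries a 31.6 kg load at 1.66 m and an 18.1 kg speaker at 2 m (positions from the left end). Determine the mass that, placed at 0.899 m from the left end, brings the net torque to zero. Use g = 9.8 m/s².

m ≈ 17.9 kg

Sum moments about the pivot (at 1.55 m from the left end) (the support reaction has zero arm there).
Load: 31.6 × 9.8 = 309.7 N down at 1.66 m → arm 0.11 m, τ = 309.7 × 0.11 = 34.07 N·m clockwise.
Speaker: 18.1 × 9.8 = 177.4 N down at 2 m → arm 0.45 m, τ = 177.4 × 0.45 = 79.83 N·m clockwise.
Net moment of known loads = 113.9 N·m clockwise.
An unknown mass m at 0.899 m has arm 0.651 m; its moment is m·g·0.651 counterclockwise.
Setting net torque to zero: m × 9.8 × 0.651 = 113.9 → m = 113.9 / (9.8 × 0.651) = 17.9 kg.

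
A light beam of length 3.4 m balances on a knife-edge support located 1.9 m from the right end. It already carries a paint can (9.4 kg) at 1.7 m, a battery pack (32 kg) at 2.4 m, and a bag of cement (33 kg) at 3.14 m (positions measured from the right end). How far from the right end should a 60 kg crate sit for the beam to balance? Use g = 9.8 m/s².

Taking torques about the knife-edge support (at 1.9 m from the right end):
Paint can: 9.4 × 9.8 = 92.12 N down at 1.7 m → arm 0.2 m, τ = 92.12 × 0.2 = 18.42 N·m clockwise.
Battery pack: 32 × 9.8 = 313.6 N down at 2.4 m → arm 0.5 m, τ = 313.6 × 0.5 = 156.8 N·m counterclockwise.
Bag of cement: 33 × 9.8 = 323.4 N down at 3.14 m → arm 1.24 m, τ = 323.4 × 1.24 = 401 N·m counterclockwise.
Net moment of existing loads = 539.4 N·m counterclockwise.
The crate weighs 60 × 9.8 = 588 N and must supply an equal clockwise moment, so its lever arm about the knife-edge support is 539.4 / 588 = 0.917 m.
That puts it at 1.9 − 0.917 = 0.983 m from the right end.

x ≈ 0.983 m from the right end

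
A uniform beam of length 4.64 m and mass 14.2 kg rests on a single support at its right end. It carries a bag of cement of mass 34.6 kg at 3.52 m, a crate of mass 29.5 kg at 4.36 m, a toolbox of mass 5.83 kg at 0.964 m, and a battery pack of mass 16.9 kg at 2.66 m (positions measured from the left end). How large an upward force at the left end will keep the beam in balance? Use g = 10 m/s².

Take moments about the right end.
Beam weight: 14.2 × 10 = 142 N down at 2.32 m → arm 2.32 m, τ = 142 × 2.32 = 329.4 N·m counterclockwise.
Bag of cement: 34.6 × 10 = 346 N down at 3.52 m → arm 1.12 m, τ = 346 × 1.12 = 387.5 N·m counterclockwise.
Crate: 29.5 × 10 = 295 N down at 4.36 m → arm 0.28 m, τ = 295 × 0.28 = 82.6 N·m counterclockwise.
Toolbox: 5.83 × 10 = 58.3 N down at 0.964 m → arm 3.676 m, τ = 58.3 × 3.676 = 214.3 N·m counterclockwise.
Battery pack: 16.9 × 10 = 169 N down at 2.66 m → arm 1.98 m, τ = 169 × 1.98 = 334.6 N·m counterclockwise.
Net moment of the loads = 1348 N·m counterclockwise.
The upward force F acts at the left end, arm 4.64 m, giving F × 4.64 clockwise.
Setting net torque to zero: F × 4.64 = 1348 → F = 1348 / 4.64 = 291 N.

F ≈ 291 N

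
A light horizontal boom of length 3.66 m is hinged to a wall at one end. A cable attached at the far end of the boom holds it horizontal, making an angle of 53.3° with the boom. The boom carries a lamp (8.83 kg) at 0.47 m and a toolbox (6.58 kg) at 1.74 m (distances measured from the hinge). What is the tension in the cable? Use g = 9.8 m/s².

Sum moments about the hinge (the unknown hinge reaction has zero arm there).
Lamp: 8.83 × 9.8 = 86.53 N down at 0.47 m → arm 0.47 m, τ = 86.53 × 0.47 = 40.67 N·m clockwise.
Toolbox: 6.58 × 9.8 = 64.48 N down at 1.74 m → arm 1.74 m, τ = 64.48 × 1.74 = 112.2 N·m clockwise.
Total clockwise load moment = 152.9 N·m.
The cable tension T acts at 3.66 m; only its component perpendicular to the boom, T sinθ, produces torque. sin 53.3° = 0.8018.
Setting net torque to zero: T × 3.66 × 0.8018 = 152.9 → T = 152.9 / 2.935 = 52.1 N.

T ≈ 52.1 N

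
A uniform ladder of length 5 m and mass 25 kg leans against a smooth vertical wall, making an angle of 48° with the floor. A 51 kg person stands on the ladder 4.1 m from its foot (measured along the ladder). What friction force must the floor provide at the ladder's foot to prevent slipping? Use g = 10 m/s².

f ≈ 489 N

Taking torques about the foot of the ladder:
Ladder weight 25×10 = 250 N acts at 2.5 m along the ladder; its horizontal arm is 2.5·cos48° = 1.673 m → τ = 418.2 N·m clockwise.
Person: 51×10 = 510 N at 4.1 m → arm 2.743 m → τ = 1399 N·m clockwise.
Wall normal N acts horizontally at the top; its moment arm is the height L sinθ = 5·sin48° = 3.716 m, counterclockwise.
Στ = 0 ⇒ N × 3.716 = 1817 ⇒ N = 489 N.
ΣFx = 0: friction at the foot balances the wall's push, so f = N_wall = 489 N.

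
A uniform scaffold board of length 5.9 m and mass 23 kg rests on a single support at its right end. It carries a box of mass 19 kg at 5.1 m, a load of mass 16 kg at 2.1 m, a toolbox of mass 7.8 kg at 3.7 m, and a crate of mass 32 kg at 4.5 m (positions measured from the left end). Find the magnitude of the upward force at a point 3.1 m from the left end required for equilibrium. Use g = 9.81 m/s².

F ≈ 721 N

Take moments about the right end.
Beam weight: 23 × 9.81 = 225.6 N down at 2.95 m → arm 2.95 m, τ = 225.6 × 2.95 = 665.5 N·m counterclockwise.
Box: 19 × 9.81 = 186.4 N down at 5.1 m → arm 0.8 m, τ = 186.4 × 0.8 = 149.1 N·m counterclockwise.
Load: 16 × 9.81 = 157 N down at 2.1 m → arm 3.8 m, τ = 157 × 3.8 = 596.6 N·m counterclockwise.
Toolbox: 7.8 × 9.81 = 76.52 N down at 3.7 m → arm 2.2 m, τ = 76.52 × 2.2 = 168.3 N·m counterclockwise.
Crate: 32 × 9.81 = 313.9 N down at 4.5 m → arm 1.4 m, τ = 313.9 × 1.4 = 439.5 N·m counterclockwise.
Net moment of the loads = 2019 N·m counterclockwise.
The upward force F acts at a point 3.1 m from the left end, arm 2.8 m, giving F × 2.8 clockwise.
Στ = 0 ⇒ F × 2.8 = 2019 ⇒ F = 2019 / 2.8 = 721 N.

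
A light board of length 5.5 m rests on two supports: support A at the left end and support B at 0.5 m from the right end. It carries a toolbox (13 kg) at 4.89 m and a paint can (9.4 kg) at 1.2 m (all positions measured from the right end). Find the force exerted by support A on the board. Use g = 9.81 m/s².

Sum moments about support B (its reaction then has zero moment arm).
Toolbox: 13 × 9.81 = 127.5 N down at 4.89 m → arm 4.39 m, τ = 127.5 × 4.39 = 559.7 N·m counterclockwise.
Paint can: 9.4 × 9.81 = 92.21 N down at 1.2 m → arm 0.7 m, τ = 92.21 × 0.7 = 64.55 N·m counterclockwise.
Net load moment about support B = 624.2 N·m counterclockwise.
Reaction R at support A is upward at 5.5 m, arm 5 m → moment R × 5 clockwise.
Balancing moments: R × 5 = 624.2, giving R = 125 N.

R_A ≈ 125 N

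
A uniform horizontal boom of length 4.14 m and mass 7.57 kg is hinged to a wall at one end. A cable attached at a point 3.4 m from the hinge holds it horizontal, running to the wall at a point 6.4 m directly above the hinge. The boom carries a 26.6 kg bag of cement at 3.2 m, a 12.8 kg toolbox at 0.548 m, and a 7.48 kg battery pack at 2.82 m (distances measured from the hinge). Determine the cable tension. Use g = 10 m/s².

Sum moments about the hinge (the unknown hinge reaction has zero arm there).
Beam weight: 7.57 × 10 = 75.7 N down at 2.07 m → arm 2.07 m, τ = 75.7 × 2.07 = 156.7 N·m clockwise.
Bag of cement: 26.6 × 10 = 266 N down at 3.2 m → arm 3.2 m, τ = 266 × 3.2 = 851.2 N·m clockwise.
Toolbox: 12.8 × 10 = 128 N down at 0.548 m → arm 0.548 m, τ = 128 × 0.548 = 70.14 N·m clockwise.
Battery pack: 7.48 × 10 = 74.8 N down at 2.82 m → arm 2.82 m, τ = 74.8 × 2.82 = 210.9 N·m clockwise.
Total clockwise load moment = 1289 N·m.
The cable tension T acts at 3.4 m; only its component perpendicular to the boom, T sinθ, produces torque. sinθ = h/√(h²+d²) = 6.4/√(6.4²+3.4²) = 0.8831.
Στ = 0 ⇒ T × 3.4 × 0.8831 = 1289 ⇒ T = 1289 / 3.003 = 429 N.

T ≈ 429 N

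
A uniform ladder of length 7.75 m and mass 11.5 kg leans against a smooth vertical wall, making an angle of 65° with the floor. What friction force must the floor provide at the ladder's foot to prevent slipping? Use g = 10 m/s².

f ≈ 26.8 N

Choose the foot of the ladder as the axis so the floor normal and friction both act there and drop out.
Ladder weight 11.5×10 = 115 N acts at 3.875 m along the ladder; its horizontal arm is 3.875·cos65° = 1.638 m → τ = 188.4 N·m clockwise.
Wall normal N acts horizontally at the top; its moment arm is the height L sinθ = 7.75·sin65° = 7.024 m, counterclockwise.
For rotational equilibrium, N × 7.024 = 188.4, so N = 26.8 N.
ΣFx = 0: friction at the foot balances the wall's push, so f = N_wall = 26.8 N.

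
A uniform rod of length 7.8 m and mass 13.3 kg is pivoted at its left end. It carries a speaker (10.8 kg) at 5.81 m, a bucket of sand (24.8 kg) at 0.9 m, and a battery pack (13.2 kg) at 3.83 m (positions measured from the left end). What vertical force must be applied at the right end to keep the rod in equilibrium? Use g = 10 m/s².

About the left end:
Beam weight: 13.3 × 10 = 133 N down at 3.9 m → arm 3.9 m, τ = 133 × 3.9 = 518.7 N·m clockwise.
Speaker: 10.8 × 10 = 108 N down at 5.81 m → arm 5.81 m, τ = 108 × 5.81 = 627.5 N·m clockwise.
Bucket of sand: 24.8 × 10 = 248 N down at 0.9 m → arm 0.9 m, τ = 248 × 0.9 = 223.2 N·m clockwise.
Battery pack: 13.2 × 10 = 132 N down at 3.83 m → arm 3.83 m, τ = 132 × 3.83 = 505.6 N·m clockwise.
Net moment of the loads = 1875 N·m clockwise.
The upward force F acts at the right end, arm 7.8 m, giving F × 7.8 counterclockwise.
Balancing moments: F × 7.8 = 1875, giving F = 1875 / 7.8 = 240 N.

F ≈ 240 N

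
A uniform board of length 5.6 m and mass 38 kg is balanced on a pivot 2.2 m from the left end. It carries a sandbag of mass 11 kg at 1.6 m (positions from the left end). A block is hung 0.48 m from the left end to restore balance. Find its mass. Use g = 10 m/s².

Take moments about the pivot (at 2.2 m from the left end).
Beam weight: 38 × 10 = 380 N down at 2.8 m → arm 0.6 m, τ = 380 × 0.6 = 228 N·m clockwise.
Sandbag: 11 × 10 = 110 N down at 1.6 m → arm 0.6 m, τ = 110 × 0.6 = 66 N·m counterclockwise.
Net moment of known loads = 162 N·m clockwise.
An unknown mass m at 0.48 m has arm 1.72 m; its moment is m·g·1.72 counterclockwise.
For rotational equilibrium, m × 10 × 1.72 = 162, so m = 162 / (10 × 1.72) = 9.42 kg.

m ≈ 9.42 kg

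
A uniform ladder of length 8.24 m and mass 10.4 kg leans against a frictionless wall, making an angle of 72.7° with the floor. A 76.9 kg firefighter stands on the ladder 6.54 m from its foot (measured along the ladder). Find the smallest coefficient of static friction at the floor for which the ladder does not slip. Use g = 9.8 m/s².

Taking torques about the foot of the ladder:
Ladder weight 10.4×9.8 = 101.9 N acts at 4.12 m along the ladder; its horizontal arm is 4.12·cos72.7° = 1.225 m → τ = 124.8 N·m clockwise.
Firefighter: 76.9×9.8 = 753.6 N at 6.54 m → arm 1.945 m → τ = 1466 N·m clockwise.
Wall normal N acts horizontally at the top; its moment arm is the height L sinθ = 8.24·sin72.7° = 7.867 m, counterclockwise.
Setting net torque to zero: N × 7.867 = 1591 → N = 202.2 N.
ΣFx = 0 ⇒ f = N_wall = 202.2 N. ΣFy = 0 ⇒ N_floor = 855.5 N.
μ_min = f / N_floor = 202.2 / 855.5 = 0.236.

μ_min ≈ 0.236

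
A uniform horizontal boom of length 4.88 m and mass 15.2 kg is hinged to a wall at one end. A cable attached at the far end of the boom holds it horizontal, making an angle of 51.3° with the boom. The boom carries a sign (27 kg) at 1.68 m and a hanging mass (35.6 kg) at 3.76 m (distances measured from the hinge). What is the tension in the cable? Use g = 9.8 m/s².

T ≈ 557 N

About the hinge:
Beam weight: 15.2 × 9.8 = 149 N down at 2.44 m → arm 2.44 m, τ = 149 × 2.44 = 363.6 N·m clockwise.
Sign: 27 × 9.8 = 264.6 N down at 1.68 m → arm 1.68 m, τ = 264.6 × 1.68 = 444.5 N·m clockwise.
Hanging mass: 35.6 × 9.8 = 348.9 N down at 3.76 m → arm 3.76 m, τ = 348.9 × 3.76 = 1312 N·m clockwise.
Total clockwise load moment = 2120 N·m.
The cable tension T acts at 4.88 m; only its component perpendicular to the boom, T sinθ, produces torque. sin 51.3° = 0.7804.
Setting net torque to zero: T × 4.88 × 0.7804 = 2120 → T = 2120 / 3.808 = 557 N.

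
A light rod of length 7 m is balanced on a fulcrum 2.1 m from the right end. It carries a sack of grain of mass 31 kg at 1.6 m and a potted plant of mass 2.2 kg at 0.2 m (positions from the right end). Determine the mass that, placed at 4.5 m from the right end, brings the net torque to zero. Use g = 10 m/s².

m ≈ 8.2 kg

About the fulcrum (at 2.1 m from the right end):
Sack of grain: 31 × 10 = 310 N down at 1.6 m → arm 0.5 m, τ = 310 × 0.5 = 155 N·m clockwise.
Potted plant: 2.2 × 10 = 22 N down at 0.2 m → arm 1.9 m, τ = 22 × 1.9 = 41.8 N·m clockwise.
Net moment of known loads = 196.8 N·m clockwise.
An unknown mass m at 4.5 m has arm 2.4 m; its moment is m·g·2.4 counterclockwise.
Στ = 0 ⇒ m × 10 × 2.4 = 196.8 ⇒ m = 196.8 / (10 × 2.4) = 8.2 kg.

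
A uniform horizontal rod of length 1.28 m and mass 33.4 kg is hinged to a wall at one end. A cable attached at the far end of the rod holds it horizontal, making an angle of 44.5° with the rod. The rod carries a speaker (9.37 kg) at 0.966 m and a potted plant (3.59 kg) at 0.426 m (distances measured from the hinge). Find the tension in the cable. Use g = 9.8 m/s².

Taking torques about the hinge:
Beam weight: 33.4 × 9.8 = 327.3 N down at 0.64 m → arm 0.64 m, τ = 327.3 × 0.64 = 209.5 N·m clockwise.
Speaker: 9.37 × 9.8 = 91.83 N down at 0.966 m → arm 0.966 m, τ = 91.83 × 0.966 = 88.71 N·m clockwise.
Potted plant: 3.59 × 9.8 = 35.18 N down at 0.426 m → arm 0.426 m, τ = 35.18 × 0.426 = 14.99 N·m clockwise.
Total clockwise load moment = 313.2 N·m.
The cable tension T acts at 1.28 m; only its component perpendicular to the rod, T sinθ, produces torque. sin 44.5° = 0.7009.
For rotational equilibrium, T × 1.28 × 0.7009 = 313.2, so T = 313.2 / 0.8972 = 349 N.

T ≈ 349 N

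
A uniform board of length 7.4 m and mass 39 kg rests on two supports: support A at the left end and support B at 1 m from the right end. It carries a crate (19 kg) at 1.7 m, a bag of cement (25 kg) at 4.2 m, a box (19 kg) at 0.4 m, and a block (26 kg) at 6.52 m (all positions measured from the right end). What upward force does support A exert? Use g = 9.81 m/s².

Choose support B as the axis so its reaction then has zero moment arm.
Beam weight: 39 × 9.81 = 382.6 N down at 3.7 m → arm 2.7 m, τ = 382.6 × 2.7 = 1033 N·m counterclockwise.
Crate: 19 × 9.81 = 186.4 N down at 1.7 m → arm 0.7 m, τ = 186.4 × 0.7 = 130.5 N·m counterclockwise.
Bag of cement: 25 × 9.81 = 245.2 N down at 4.2 m → arm 3.2 m, τ = 245.2 × 3.2 = 784.6 N·m counterclockwise.
Box: 19 × 9.81 = 186.4 N down at 0.4 m → arm 0.6 m, τ = 186.4 × 0.6 = 111.8 N·m clockwise.
Block: 26 × 9.81 = 255.1 N down at 6.52 m → arm 5.52 m, τ = 255.1 × 5.52 = 1408 N·m counterclockwise.
Net load moment about support B = 3244 N·m counterclockwise.
Reaction R at support A is upward at 7.4 m, arm 6.4 m → moment R × 6.4 clockwise.
Στ = 0 ⇒ R × 6.4 = 3244 ⇒ R = 507 N.

R_A ≈ 507 N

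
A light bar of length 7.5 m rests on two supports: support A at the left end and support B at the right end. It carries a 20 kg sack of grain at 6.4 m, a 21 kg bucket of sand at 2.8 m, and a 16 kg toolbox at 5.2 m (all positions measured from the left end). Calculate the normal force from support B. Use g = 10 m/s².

R_B ≈ 360 N

Sum moments about support A (its reaction then has zero moment arm).
Sack of grain: 20 × 10 = 200 N down at 6.4 m → arm 6.4 m, τ = 200 × 6.4 = 1280 N·m clockwise.
Bucket of sand: 21 × 10 = 210 N down at 2.8 m → arm 2.8 m, τ = 210 × 2.8 = 588 N·m clockwise.
Toolbox: 16 × 10 = 160 N down at 5.2 m → arm 5.2 m, τ = 160 × 5.2 = 832 N·m clockwise.
Net load moment about support A = 2700 N·m clockwise.
Reaction R at support B is upward at 7.5 m, arm 7.5 m → moment R × 7.5 counterclockwise.
Balancing moments: R × 7.5 = 2700, giving R = 360 N.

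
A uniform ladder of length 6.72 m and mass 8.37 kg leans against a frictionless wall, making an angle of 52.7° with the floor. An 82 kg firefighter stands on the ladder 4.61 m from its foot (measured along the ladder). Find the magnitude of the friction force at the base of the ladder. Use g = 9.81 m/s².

Taking torques about the foot of the ladder:
Ladder weight 8.37×9.81 = 82.11 N acts at 3.36 m along the ladder; its horizontal arm is 3.36·cos52.7° = 2.036 m → τ = 167.2 N·m clockwise.
Firefighter: 82×9.81 = 804.4 N at 4.61 m → arm 2.794 m → τ = 2247 N·m clockwise.
Wall normal N acts horizontally at the top; its moment arm is the height L sinθ = 6.72·sin52.7° = 5.346 m, counterclockwise.
Setting net torque to zero: N × 5.346 = 2414 → N = 452 N.
ΣFx = 0: friction at the foot balances the wall's push, so f = N_wall = 452 N.

f ≈ 452 N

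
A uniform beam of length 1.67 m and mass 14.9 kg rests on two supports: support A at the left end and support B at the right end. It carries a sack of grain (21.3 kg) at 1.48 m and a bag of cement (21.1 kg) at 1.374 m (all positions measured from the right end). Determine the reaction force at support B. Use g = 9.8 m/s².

R_B ≈ 133 N

Take moments about support A.
Beam weight: 14.9 × 9.8 = 146 N down at 0.835 m → arm 0.835 m, τ = 146 × 0.835 = 121.9 N·m clockwise.
Sack of grain: 21.3 × 9.8 = 208.7 N down at 1.48 m → arm 0.19 m, τ = 208.7 × 0.19 = 39.65 N·m clockwise.
Bag of cement: 21.1 × 9.8 = 206.8 N down at 1.374 m → arm 0.296 m, τ = 206.8 × 0.296 = 61.21 N·m clockwise.
Net load moment about support A = 222.8 N·m clockwise.
Reaction R at support B is upward at 0 m, arm 1.67 m → moment R × 1.67 counterclockwise.
For rotational equilibrium, R × 1.67 = 222.8, so R = 133 N.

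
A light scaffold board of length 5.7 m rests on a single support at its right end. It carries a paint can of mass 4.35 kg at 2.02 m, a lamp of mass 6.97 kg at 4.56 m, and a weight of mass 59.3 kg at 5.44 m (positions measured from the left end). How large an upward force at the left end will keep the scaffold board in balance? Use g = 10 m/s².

Taking torques about the right end:
Paint can: 4.35 × 10 = 43.5 N down at 2.02 m → arm 3.68 m, τ = 43.5 × 3.68 = 160.1 N·m counterclockwise.
Lamp: 6.97 × 10 = 69.7 N down at 4.56 m → arm 1.14 m, τ = 69.7 × 1.14 = 79.46 N·m counterclockwise.
Weight: 59.3 × 10 = 593 N down at 5.44 m → arm 0.26 m, τ = 593 × 0.26 = 154.2 N·m counterclockwise.
Net moment of the loads = 393.8 N·m counterclockwise.
The upward force F acts at the left end, arm 5.7 m, giving F × 5.7 clockwise.
Balancing moments: F × 5.7 = 393.8, giving F = 393.8 / 5.7 = 69.1 N.

F ≈ 69.1 N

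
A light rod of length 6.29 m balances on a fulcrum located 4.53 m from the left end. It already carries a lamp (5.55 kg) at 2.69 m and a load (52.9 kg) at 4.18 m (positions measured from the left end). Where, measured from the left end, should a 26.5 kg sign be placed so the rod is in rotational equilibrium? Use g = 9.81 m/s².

x ≈ 5.61 m from the left end

Take moments about the fulcrum (at 4.53 m from the left end).
Lamp: 5.55 × 9.81 = 54.45 N down at 2.69 m → arm 1.84 m, τ = 54.45 × 1.84 = 100.2 N·m counterclockwise.
Load: 52.9 × 9.81 = 518.9 N down at 4.18 m → arm 0.35 m, τ = 518.9 × 0.35 = 181.6 N·m counterclockwise.
Net moment of existing loads = 281.8 N·m counterclockwise.
The sign weighs 26.5 × 9.81 = 260 N and must supply an equal clockwise moment, so its lever arm about the fulcrum is 281.8 / 260 = 1.08 m.
That puts it at 4.53 + 1.08 = 5.61 m from the left end.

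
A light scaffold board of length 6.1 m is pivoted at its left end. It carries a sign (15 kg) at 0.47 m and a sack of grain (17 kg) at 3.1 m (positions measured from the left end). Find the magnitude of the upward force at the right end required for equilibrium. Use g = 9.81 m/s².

F ≈ 96.1 N

Choose the left end as the axis so the unknown pivot reaction has zero arm there.
Sign: 15 × 9.81 = 147.2 N down at 0.47 m → arm 0.47 m, τ = 147.2 × 0.47 = 69.18 N·m clockwise.
Sack of grain: 17 × 9.81 = 166.8 N down at 3.1 m → arm 3.1 m, τ = 166.8 × 3.1 = 517.1 N·m clockwise.
Net moment of the loads = 586.3 N·m clockwise.
The upward force F acts at the right end, arm 6.1 m, giving F × 6.1 counterclockwise.
Balancing moments: F × 6.1 = 586.3, giving F = 586.3 / 6.1 = 96.1 N.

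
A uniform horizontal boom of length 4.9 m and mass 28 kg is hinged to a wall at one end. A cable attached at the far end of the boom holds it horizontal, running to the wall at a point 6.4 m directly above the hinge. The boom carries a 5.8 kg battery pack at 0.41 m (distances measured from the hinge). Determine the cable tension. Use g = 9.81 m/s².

Sum moments about the hinge (the unknown hinge reaction has zero arm there).
Beam weight: 28 × 9.81 = 274.7 N down at 2.45 m → arm 2.45 m, τ = 274.7 × 2.45 = 673 N·m clockwise.
Battery pack: 5.8 × 9.81 = 56.9 N down at 0.41 m → arm 0.41 m, τ = 56.9 × 0.41 = 23.33 N·m clockwise.
Total clockwise load moment = 696.3 N·m.
The cable tension T acts at 4.9 m; only its component perpendicular to the boom, T sinθ, produces torque. sinθ = h/√(h²+d²) = 6.4/√(6.4²+4.9²) = 0.794.
Balancing moments: T × 4.9 × 0.794 = 696.3, giving T = 696.3 / 3.891 = 179 N.

T ≈ 179 N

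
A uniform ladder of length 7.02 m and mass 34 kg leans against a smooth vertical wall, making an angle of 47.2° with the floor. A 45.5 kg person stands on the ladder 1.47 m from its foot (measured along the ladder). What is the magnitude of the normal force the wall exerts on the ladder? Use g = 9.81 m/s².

Take moments about the foot of the ladder.
Ladder weight 34×9.81 = 333.5 N acts at 3.51 m along the ladder; its horizontal arm is 3.51·cos47.2° = 2.385 m → τ = 795.4 N·m clockwise.
Person: 45.5×9.81 = 446.4 N at 1.47 m → arm 0.9988 m → τ = 445.9 N·m clockwise.
Wall normal N acts horizontally at the top; its moment arm is the height L sinθ = 7.02·sin47.2° = 5.151 m, counterclockwise.
Setting net torque to zero: N × 5.151 = 1241 → N = 241 N.

N_wall ≈ 241 N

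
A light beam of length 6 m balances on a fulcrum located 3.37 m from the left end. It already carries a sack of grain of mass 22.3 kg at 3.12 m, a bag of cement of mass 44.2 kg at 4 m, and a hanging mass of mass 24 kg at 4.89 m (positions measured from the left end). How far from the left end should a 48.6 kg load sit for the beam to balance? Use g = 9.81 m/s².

About the fulcrum (at 3.37 m from the left end):
Sack of grain: 22.3 × 9.81 = 218.8 N down at 3.12 m → arm 0.25 m, τ = 218.8 × 0.25 = 54.7 N·m counterclockwise.
Bag of cement: 44.2 × 9.81 = 433.6 N down at 4 m → arm 0.63 m, τ = 433.6 × 0.63 = 273.2 N·m clockwise.
Hanging mass: 24 × 9.81 = 235.4 N down at 4.89 m → arm 1.52 m, τ = 235.4 × 1.52 = 357.8 N·m clockwise.
Net moment of existing loads = 576.3 N·m clockwise.
The load weighs 48.6 × 9.81 = 476.8 N and must supply an equal counterclockwise moment, so its lever arm about the fulcrum is 576.3 / 476.8 = 1.21 m.
That puts it at 3.37 − 1.21 = 2.16 m from the left end.

x ≈ 2.16 m from the left end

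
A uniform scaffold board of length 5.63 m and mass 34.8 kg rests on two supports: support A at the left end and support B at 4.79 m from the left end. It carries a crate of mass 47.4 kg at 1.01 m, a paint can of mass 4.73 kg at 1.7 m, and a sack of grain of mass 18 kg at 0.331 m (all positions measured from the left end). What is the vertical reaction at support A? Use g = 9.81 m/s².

About support B:
Beam weight: 34.8 × 9.81 = 341.4 N down at 2.815 m → arm 1.975 m, τ = 341.4 × 1.975 = 674.3 N·m counterclockwise.
Crate: 47.4 × 9.81 = 465 N down at 1.01 m → arm 3.78 m, τ = 465 × 3.78 = 1758 N·m counterclockwise.
Paint can: 4.73 × 9.81 = 46.4 N down at 1.7 m → arm 3.09 m, τ = 46.4 × 3.09 = 143.4 N·m counterclockwise.
Sack of grain: 18 × 9.81 = 176.6 N down at 0.331 m → arm 4.459 m, τ = 176.6 × 4.459 = 787.5 N·m counterclockwise.
Net load moment about support B = 3363 N·m counterclockwise.
Reaction R at support A is upward at 0 m, arm 4.79 m → moment R × 4.79 clockwise.
Balancing moments: R × 4.79 = 3363, giving R = 702 N.

R_A ≈ 702 N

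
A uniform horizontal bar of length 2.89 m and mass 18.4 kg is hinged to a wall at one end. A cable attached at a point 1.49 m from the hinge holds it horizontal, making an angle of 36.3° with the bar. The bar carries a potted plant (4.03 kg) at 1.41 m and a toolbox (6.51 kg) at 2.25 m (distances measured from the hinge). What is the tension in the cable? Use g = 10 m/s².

T ≈ 532 N

Taking torques about the hinge:
Beam weight: 18.4 × 10 = 184 N down at 1.445 m → arm 1.445 m, τ = 184 × 1.445 = 265.9 N·m clockwise.
Potted plant: 4.03 × 10 = 40.3 N down at 1.41 m → arm 1.41 m, τ = 40.3 × 1.41 = 56.82 N·m clockwise.
Toolbox: 6.51 × 10 = 65.1 N down at 2.25 m → arm 2.25 m, τ = 65.1 × 2.25 = 146.5 N·m clockwise.
Total clockwise load moment = 469.2 N·m.
The cable tension T acts at 1.49 m; only its component perpendicular to the bar, T sinθ, produces torque. sin 36.3° = 0.592.
Balancing moments: T × 1.49 × 0.592 = 469.2, giving T = 469.2 / 0.8821 = 532 N.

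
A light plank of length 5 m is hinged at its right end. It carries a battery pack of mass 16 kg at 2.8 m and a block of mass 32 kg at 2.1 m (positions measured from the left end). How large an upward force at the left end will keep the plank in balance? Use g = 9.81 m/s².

About the right end:
Battery pack: 16 × 9.81 = 157 N down at 2.8 m → arm 2.2 m, τ = 157 × 2.2 = 345.4 N·m counterclockwise.
Block: 32 × 9.81 = 313.9 N down at 2.1 m → arm 2.9 m, τ = 313.9 × 2.9 = 910.3 N·m counterclockwise.
Net moment of the loads = 1256 N·m counterclockwise.
The upward force F acts at the left end, arm 5 m, giving F × 5 clockwise.
Στ = 0 ⇒ F × 5 = 1256 ⇒ F = 1256 / 5 = 251 N.

F ≈ 251 N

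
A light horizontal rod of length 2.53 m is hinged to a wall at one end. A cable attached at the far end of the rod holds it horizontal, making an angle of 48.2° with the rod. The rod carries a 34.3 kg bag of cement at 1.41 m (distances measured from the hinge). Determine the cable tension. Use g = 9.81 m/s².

About the hinge:
Bag of cement: 34.3 × 9.81 = 336.5 N down at 1.41 m → arm 1.41 m, τ = 336.5 × 1.41 = 474.5 N·m clockwise.
Total clockwise load moment = 474.5 N·m.
The cable tension T acts at 2.53 m; only its component perpendicular to the rod, T sinθ, produces torque. sin 48.2° = 0.7455.
Balancing moments: T × 2.53 × 0.7455 = 474.5, giving T = 474.5 / 1.886 = 252 N.

T ≈ 252 N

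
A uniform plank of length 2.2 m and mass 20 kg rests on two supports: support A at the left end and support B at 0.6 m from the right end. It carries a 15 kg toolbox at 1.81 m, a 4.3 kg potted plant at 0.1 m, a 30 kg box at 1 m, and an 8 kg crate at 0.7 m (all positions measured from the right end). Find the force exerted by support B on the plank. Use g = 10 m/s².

Taking torques about support A:
Beam weight: 20 × 10 = 200 N down at 1.1 m → arm 1.1 m, τ = 200 × 1.1 = 220 N·m clockwise.
Toolbox: 15 × 10 = 150 N down at 1.81 m → arm 0.39 m, τ = 150 × 0.39 = 58.5 N·m clockwise.
Potted plant: 4.3 × 10 = 43 N down at 0.1 m → arm 2.1 m, τ = 43 × 2.1 = 90.3 N·m clockwise.
Box: 30 × 10 = 300 N down at 1 m → arm 1.2 m, τ = 300 × 1.2 = 360 N·m clockwise.
Crate: 8 × 10 = 80 N down at 0.7 m → arm 1.5 m, τ = 80 × 1.5 = 120 N·m clockwise.
Net load moment about support A = 848.8 N·m clockwise.
Reaction R at support B is upward at 0.6 m, arm 1.6 m → moment R × 1.6 counterclockwise.
For rotational equilibrium, R × 1.6 = 848.8, so R = 530 N.

R_B ≈ 530 N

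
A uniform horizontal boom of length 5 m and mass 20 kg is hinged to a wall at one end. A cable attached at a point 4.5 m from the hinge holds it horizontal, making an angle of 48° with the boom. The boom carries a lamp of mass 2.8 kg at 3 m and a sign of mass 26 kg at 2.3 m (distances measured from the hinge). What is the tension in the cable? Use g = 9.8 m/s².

Take moments about the hinge.
Beam weight: 20 × 9.8 = 196 N down at 2.5 m → arm 2.5 m, τ = 196 × 2.5 = 490 N·m clockwise.
Lamp: 2.8 × 9.8 = 27.44 N down at 3 m → arm 3 m, τ = 27.44 × 3 = 82.32 N·m clockwise.
Sign: 26 × 9.8 = 254.8 N down at 2.3 m → arm 2.3 m, τ = 254.8 × 2.3 = 586 N·m clockwise.
Total clockwise load moment = 1158 N·m.
The cable tension T acts at 4.5 m; only its component perpendicular to the boom, T sinθ, produces torque. sin 48° = 0.7431.
Στ = 0 ⇒ T × 4.5 × 0.7431 = 1158 ⇒ T = 1158 / 3.344 = 346 N.

T ≈ 346 N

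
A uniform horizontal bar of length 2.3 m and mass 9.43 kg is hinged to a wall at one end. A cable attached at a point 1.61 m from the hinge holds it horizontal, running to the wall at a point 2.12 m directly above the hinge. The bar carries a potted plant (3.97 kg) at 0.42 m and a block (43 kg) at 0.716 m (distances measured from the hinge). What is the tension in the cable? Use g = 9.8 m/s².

T ≈ 331 N

Taking torques about the hinge:
Beam weight: 9.43 × 9.8 = 92.41 N down at 1.15 m → arm 1.15 m, τ = 92.41 × 1.15 = 106.3 N·m clockwise.
Potted plant: 3.97 × 9.8 = 38.91 N down at 0.42 m → arm 0.42 m, τ = 38.91 × 0.42 = 16.34 N·m clockwise.
Block: 43 × 9.8 = 421.4 N down at 0.716 m → arm 0.716 m, τ = 421.4 × 0.716 = 301.7 N·m clockwise.
Total clockwise load moment = 424.3 N·m.
The cable tension T acts at 1.61 m; only its component perpendicular to the bar, T sinθ, produces torque. sinθ = h/√(h²+d²) = 2.12/√(2.12²+1.61²) = 0.7964.
Setting net torque to zero: T × 1.61 × 0.7964 = 424.3 → T = 424.3 / 1.282 = 331 N.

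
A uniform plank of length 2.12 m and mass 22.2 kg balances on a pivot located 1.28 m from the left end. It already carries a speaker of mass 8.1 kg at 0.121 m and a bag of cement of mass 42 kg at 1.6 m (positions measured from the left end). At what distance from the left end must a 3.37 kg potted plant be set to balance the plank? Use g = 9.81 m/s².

x ≈ 1.53 m from the left end

About the pivot (at 1.28 m from the left end):
Beam weight: 22.2 × 9.81 = 217.8 N down at 1.06 m → arm 0.22 m, τ = 217.8 × 0.22 = 47.92 N·m counterclockwise.
Speaker: 8.1 × 9.81 = 79.46 N down at 0.121 m → arm 1.159 m, τ = 79.46 × 1.159 = 92.09 N·m counterclockwise.
Bag of cement: 42 × 9.81 = 412 N down at 1.6 m → arm 0.32 m, τ = 412 × 0.32 = 131.8 N·m clockwise.
Net moment of existing loads = 8.21 N·m counterclockwise.
The potted plant weighs 3.37 × 9.81 = 33.06 N and must supply an equal clockwise moment, so its lever arm about the pivot is 8.21 / 33.06 = 0.248 m.
That puts it at 1.28 + 0.248 = 1.53 m from the left end.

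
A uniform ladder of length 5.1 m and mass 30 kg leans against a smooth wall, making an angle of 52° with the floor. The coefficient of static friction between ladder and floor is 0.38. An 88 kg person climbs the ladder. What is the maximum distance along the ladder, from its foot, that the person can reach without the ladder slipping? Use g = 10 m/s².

d ≈ 2.46 m

Sum moments about the foot of the ladder (the floor normal and friction both act there and drop out).
Ladder weight 30×10 = 300 N acts at 2.55 m along the ladder; its horizontal arm is 2.55·cos52° = 1.57 m → τ = 471 N·m clockwise.
Person weight 88×10 = 880 N at distance d → arm d·cos52° → τ = 880·d·0.6157 clockwise.
Wall normal N at the top has arm L sinθ = 4.019 m counterclockwise, so Στ = 0 gives N·4.019 = 471 + 541.8·d.
ΣFy = 0 ⇒ N_floor = 1180 N, so the maximum friction is μ_s·N_floor = 0.38×1180 = 448.4 N. ΣFx = 0 ⇒ N_wall = f, so at the slipping point N = 448.4 N.
Substituting: 448.4×4.019 = 471 + 541.8·d ⇒ d = (1802 − 471) / 541.8 = 2.46 m.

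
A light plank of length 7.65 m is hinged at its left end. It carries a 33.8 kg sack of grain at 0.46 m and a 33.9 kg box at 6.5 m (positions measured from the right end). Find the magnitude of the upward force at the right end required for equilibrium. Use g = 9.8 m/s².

Choose the left end as the axis so the unknown pivot reaction has zero arm there.
Sack of grain: 33.8 × 9.8 = 331.2 N down at 0.46 m → arm 7.19 m, τ = 331.2 × 7.19 = 2381 N·m clockwise.
Box: 33.9 × 9.8 = 332.2 N down at 6.5 m → arm 1.15 m, τ = 332.2 × 1.15 = 382 N·m clockwise.
Net moment of the loads = 2763 N·m clockwise.
The upward force F acts at the right end, arm 7.65 m, giving F × 7.65 counterclockwise.
Στ = 0 ⇒ F × 7.65 = 2763 ⇒ F = 2763 / 7.65 = 361 N.

F ≈ 361 N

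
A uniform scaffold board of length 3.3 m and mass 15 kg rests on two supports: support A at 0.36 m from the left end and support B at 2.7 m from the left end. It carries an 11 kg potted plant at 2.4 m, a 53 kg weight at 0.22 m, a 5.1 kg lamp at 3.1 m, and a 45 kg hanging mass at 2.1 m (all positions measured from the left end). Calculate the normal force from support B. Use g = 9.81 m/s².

About support A:
Beam weight: 15 × 9.81 = 147.2 N down at 1.65 m → arm 1.29 m, τ = 147.2 × 1.29 = 189.9 N·m clockwise.
Potted plant: 11 × 9.81 = 107.9 N down at 2.4 m → arm 2.04 m, τ = 107.9 × 2.04 = 220.1 N·m clockwise.
Weight: 53 × 9.81 = 519.9 N down at 0.22 m → arm 0.14 m, τ = 519.9 × 0.14 = 72.79 N·m counterclockwise.
Lamp: 5.1 × 9.81 = 50.03 N down at 3.1 m → arm 2.74 m, τ = 50.03 × 2.74 = 137.1 N·m clockwise.
Hanging mass: 45 × 9.81 = 441.5 N down at 2.1 m → arm 1.74 m, τ = 441.5 × 1.74 = 768.2 N·m clockwise.
Net load moment about support A = 1243 N·m clockwise.
Reaction R at support B is upward at 2.7 m, arm 2.34 m → moment R × 2.34 counterclockwise.
Στ = 0 ⇒ R × 2.34 = 1243 ⇒ R = 531 N.

R_B ≈ 531 N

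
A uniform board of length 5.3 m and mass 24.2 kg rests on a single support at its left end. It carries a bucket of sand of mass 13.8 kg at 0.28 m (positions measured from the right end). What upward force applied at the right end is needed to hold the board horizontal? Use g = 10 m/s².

F ≈ 252 N

About the left end:
Beam weight: 24.2 × 10 = 242 N down at 2.65 m → arm 2.65 m, τ = 242 × 2.65 = 641.3 N·m clockwise.
Bucket of sand: 13.8 × 10 = 138 N down at 0.28 m → arm 5.02 m, τ = 138 × 5.02 = 692.8 N·m clockwise.
Net moment of the loads = 1334 N·m clockwise.
The upward force F acts at the right end, arm 5.3 m, giving F × 5.3 counterclockwise.
Balancing moments: F × 5.3 = 1334, giving F = 1334 / 5.3 = 252 N.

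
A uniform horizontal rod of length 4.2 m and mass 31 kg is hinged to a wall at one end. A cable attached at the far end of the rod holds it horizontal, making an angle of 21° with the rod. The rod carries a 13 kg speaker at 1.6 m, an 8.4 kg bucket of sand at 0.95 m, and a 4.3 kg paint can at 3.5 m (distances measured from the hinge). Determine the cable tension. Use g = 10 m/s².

Taking torques about the hinge:
Beam weight: 31 × 10 = 310 N down at 2.1 m → arm 2.1 m, τ = 310 × 2.1 = 651 N·m clockwise.
Speaker: 13 × 10 = 130 N down at 1.6 m → arm 1.6 m, τ = 130 × 1.6 = 208 N·m clockwise.
Bucket of sand: 8.4 × 10 = 84 N down at 0.95 m → arm 0.95 m, τ = 84 × 0.95 = 79.8 N·m clockwise.
Paint can: 4.3 × 10 = 43 N down at 3.5 m → arm 3.5 m, τ = 43 × 3.5 = 150.5 N·m clockwise.
Total clockwise load moment = 1089 N·m.
The cable tension T acts at 4.2 m; only its component perpendicular to the rod, T sinθ, produces torque. sin 21° = 0.3584.
Στ = 0 ⇒ T × 4.2 × 0.3584 = 1089 ⇒ T = 1089 / 1.505 = 724 N.

T ≈ 724 N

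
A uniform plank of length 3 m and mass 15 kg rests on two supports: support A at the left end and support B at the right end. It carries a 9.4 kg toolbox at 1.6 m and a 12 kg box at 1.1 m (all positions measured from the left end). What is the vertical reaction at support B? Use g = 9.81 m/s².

R_B ≈ 166 N

Sum moments about support A (its reaction then has zero moment arm).
Beam weight: 15 × 9.81 = 147.2 N down at 1.5 m → arm 1.5 m, τ = 147.2 × 1.5 = 220.8 N·m clockwise.
Toolbox: 9.4 × 9.81 = 92.21 N down at 1.6 m → arm 1.6 m, τ = 92.21 × 1.6 = 147.5 N·m clockwise.
Box: 12 × 9.81 = 117.7 N down at 1.1 m → arm 1.1 m, τ = 117.7 × 1.1 = 129.5 N·m clockwise.
Net load moment about support A = 497.8 N·m clockwise.
Reaction R at support B is upward at 3 m, arm 3 m → moment R × 3 counterclockwise.
Balancing moments: R × 3 = 497.8, giving R = 166 N.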